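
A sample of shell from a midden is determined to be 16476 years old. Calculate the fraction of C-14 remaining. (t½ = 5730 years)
N/N₀ = (1/2)^(t/t½) = 0.1363 = 13.6%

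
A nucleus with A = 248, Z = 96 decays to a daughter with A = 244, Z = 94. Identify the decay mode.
ΔA = -4, ΔZ = -2 ⇒ alpha decay (α)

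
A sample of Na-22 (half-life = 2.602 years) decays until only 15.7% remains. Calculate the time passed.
t = t½ × log₂(N₀/N) = 6.95 years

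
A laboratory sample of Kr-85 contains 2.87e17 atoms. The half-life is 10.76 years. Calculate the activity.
A = λN = 1.849e16 decays/year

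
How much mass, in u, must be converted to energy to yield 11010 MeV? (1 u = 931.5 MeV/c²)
m = E/c² = 11.82 u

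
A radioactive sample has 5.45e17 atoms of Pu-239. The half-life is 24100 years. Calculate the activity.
A = λN = 1.567e13 decays/year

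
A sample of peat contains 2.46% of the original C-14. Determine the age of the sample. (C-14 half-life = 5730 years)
Age = t½ × log₂(1/ratio) = 30630 years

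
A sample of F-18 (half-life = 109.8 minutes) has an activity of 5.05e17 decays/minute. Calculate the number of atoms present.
N = A/λ = 8e19 atoms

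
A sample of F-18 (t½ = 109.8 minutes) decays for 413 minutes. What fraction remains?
N/N₀ = (1/2)^(t/t½) = 0.07374 = 7.37%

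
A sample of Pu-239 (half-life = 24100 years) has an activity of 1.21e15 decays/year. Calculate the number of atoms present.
N = A/λ = 4.207e19 atoms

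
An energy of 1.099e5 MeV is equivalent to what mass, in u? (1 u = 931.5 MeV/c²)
m = E/c² = 118 u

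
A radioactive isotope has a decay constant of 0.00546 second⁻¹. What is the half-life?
t½ = ln(2)/λ = 127 seconds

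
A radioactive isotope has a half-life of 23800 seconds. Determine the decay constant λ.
λ = ln(2)/t½ = 2.912e-5 second⁻¹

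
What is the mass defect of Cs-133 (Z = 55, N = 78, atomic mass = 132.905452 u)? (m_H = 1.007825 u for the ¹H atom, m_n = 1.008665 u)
Δm = Z·m_H + N·m_n − M = 1.201 u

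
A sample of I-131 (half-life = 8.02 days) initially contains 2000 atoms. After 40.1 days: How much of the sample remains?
N = N₀(1/2)^(t/t½) = 62.5 atoms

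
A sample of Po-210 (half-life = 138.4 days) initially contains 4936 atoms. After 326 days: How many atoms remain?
N = N₀(1/2)^(t/t½) = 964.5 atoms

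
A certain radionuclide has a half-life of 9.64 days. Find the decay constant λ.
λ = ln(2)/t½ = 0.0719 day⁻¹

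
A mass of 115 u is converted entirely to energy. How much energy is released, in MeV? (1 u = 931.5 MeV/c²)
E = mc² = 1.071e5 MeV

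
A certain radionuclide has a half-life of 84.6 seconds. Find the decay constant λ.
λ = ln(2)/t½ = 0.008193 second⁻¹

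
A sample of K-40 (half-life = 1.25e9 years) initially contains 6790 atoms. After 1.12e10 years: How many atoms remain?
N = N₀(1/2)^(t/t½) = 13.63 atoms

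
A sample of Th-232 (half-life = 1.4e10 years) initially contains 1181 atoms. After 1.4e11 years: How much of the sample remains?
N = N₀(1/2)^(t/t½) = 1.153 atoms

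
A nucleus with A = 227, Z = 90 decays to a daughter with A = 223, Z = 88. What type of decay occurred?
ΔA = -4, ΔZ = -2 ⇒ alpha decay (α)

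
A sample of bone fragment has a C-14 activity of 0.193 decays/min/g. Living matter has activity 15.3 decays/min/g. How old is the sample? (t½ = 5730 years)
Age = t½ × log₂(A₀/A) = 36150 years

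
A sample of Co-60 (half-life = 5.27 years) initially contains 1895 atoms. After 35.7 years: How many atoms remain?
N = N₀(1/2)^(t/t½) = 17.31 atoms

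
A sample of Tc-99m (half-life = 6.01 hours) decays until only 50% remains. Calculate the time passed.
t = t½ × log₂(N₀/N) = 6.01 hours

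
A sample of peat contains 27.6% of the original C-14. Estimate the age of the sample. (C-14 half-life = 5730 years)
Age = t½ × log₂(1/ratio) = 10640 years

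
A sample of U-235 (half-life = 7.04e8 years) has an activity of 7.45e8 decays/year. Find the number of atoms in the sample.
N = A/λ = 7.567e17 atoms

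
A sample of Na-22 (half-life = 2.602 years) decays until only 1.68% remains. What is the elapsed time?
t = t½ × log₂(N₀/N) = 15.34 years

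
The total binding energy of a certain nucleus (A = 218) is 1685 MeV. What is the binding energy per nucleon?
B.E./A = 1685/218 = 7.729 MeV/nucleon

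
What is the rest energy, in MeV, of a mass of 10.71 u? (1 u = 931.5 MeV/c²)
E = mc² = 9976 MeV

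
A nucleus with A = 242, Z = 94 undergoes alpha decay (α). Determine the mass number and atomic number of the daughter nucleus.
Daughter: A = 238, Z = 92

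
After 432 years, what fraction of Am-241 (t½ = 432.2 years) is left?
N/N₀ = (1/2)^(t/t½) = 0.5002 = 50%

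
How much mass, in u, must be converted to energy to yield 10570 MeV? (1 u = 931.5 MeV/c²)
m = E/c² = 11.35 u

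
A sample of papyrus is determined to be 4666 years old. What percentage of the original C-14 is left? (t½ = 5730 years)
N/N₀ = (1/2)^(t/t½) = 0.5687 = 56.9%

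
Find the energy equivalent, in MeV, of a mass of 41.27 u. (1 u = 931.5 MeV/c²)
E = mc² = 38440 MeV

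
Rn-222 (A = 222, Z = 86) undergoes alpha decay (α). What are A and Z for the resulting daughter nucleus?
Daughter: A = 218, Z = 84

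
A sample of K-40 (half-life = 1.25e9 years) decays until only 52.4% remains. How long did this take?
t = t½ × log₂(N₀/N) = 1.165e9 years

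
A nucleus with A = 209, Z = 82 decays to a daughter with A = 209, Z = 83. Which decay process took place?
ΔA = 0, ΔZ = +1 ⇒ beta-minus decay (β⁻)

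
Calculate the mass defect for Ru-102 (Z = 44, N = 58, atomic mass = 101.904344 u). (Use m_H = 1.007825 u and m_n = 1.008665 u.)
Δm = Z·m_H + N·m_n − M = 0.9425 u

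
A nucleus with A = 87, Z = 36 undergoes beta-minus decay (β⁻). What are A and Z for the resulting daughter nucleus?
Daughter: A = 87, Z = 37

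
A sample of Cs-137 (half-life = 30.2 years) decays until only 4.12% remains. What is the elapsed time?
t = t½ × log₂(N₀/N) = 139 years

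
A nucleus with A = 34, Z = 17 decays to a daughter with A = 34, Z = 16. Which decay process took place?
ΔA = 0, ΔZ = -1 ⇒ beta-plus decay (β⁺) or electron capture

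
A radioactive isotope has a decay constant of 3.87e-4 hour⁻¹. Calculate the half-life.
t½ = ln(2)/λ = 1791 hours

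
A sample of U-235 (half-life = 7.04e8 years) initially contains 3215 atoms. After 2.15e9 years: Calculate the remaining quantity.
N = N₀(1/2)^(t/t½) = 387.1 atoms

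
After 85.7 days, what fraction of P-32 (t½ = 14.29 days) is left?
N/N₀ = (1/2)^(t/t½) = 0.01566 = 1.57%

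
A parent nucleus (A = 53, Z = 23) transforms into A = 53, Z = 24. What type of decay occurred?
ΔA = 0, ΔZ = +1 ⇒ beta-minus decay (β⁻)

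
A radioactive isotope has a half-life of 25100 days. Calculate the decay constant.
λ = ln(2)/t½ = 2.762e-5 day⁻¹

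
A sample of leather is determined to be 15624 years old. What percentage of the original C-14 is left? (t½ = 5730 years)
N/N₀ = (1/2)^(t/t½) = 0.1511 = 15.1%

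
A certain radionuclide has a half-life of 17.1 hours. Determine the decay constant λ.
λ = ln(2)/t½ = 0.04053 hour⁻¹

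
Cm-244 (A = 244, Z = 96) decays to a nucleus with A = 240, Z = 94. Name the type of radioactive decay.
ΔA = -4, ΔZ = -2 ⇒ alpha decay (α)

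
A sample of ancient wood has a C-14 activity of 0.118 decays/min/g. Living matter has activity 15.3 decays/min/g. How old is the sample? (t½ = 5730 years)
Age = t½ × log₂(A₀/A) = 40220 years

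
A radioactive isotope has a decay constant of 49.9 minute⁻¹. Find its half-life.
t½ = ln(2)/λ = 0.01389 minutes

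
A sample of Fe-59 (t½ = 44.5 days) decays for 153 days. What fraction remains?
N/N₀ = (1/2)^(t/t½) = 0.09226 = 9.23%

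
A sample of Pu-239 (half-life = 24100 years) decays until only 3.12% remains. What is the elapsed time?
t = t½ × log₂(N₀/N) = 1.206e5 years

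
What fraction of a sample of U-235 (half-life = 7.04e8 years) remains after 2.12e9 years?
N/N₀ = (1/2)^(t/t½) = 0.124 = 12.4%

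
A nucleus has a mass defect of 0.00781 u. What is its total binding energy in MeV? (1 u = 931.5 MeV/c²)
B.E. = Δm × 931.5 = 7.275 MeV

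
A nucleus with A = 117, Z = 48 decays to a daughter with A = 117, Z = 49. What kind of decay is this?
ΔA = 0, ΔZ = +1 ⇒ beta-minus decay (β⁻)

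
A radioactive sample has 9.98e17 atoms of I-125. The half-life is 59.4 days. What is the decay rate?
A = λN = 1.165e16 decays/day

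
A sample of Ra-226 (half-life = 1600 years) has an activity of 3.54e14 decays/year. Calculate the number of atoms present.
N = A/λ = 8.171e17 atoms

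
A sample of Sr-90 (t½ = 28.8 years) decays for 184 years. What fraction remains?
N/N₀ = (1/2)^(t/t½) = 0.01193 = 1.19%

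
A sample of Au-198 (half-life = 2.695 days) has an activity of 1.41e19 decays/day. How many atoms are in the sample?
N = A/λ = 5.482e19 atoms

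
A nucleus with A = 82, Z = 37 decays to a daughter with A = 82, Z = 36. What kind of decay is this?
ΔA = 0, ΔZ = -1 ⇒ beta-plus decay (β⁺) or electron capture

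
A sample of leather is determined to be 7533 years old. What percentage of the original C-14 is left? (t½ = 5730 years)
N/N₀ = (1/2)^(t/t½) = 0.402 = 40.2%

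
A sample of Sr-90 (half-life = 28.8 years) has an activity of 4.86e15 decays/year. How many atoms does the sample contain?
N = A/λ = 2.019e17 atoms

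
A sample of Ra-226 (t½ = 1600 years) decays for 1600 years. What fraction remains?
N/N₀ = (1/2)^(t/t½) = 0.5 = 50%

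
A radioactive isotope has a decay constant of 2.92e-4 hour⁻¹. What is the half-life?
t½ = ln(2)/λ = 2374 hours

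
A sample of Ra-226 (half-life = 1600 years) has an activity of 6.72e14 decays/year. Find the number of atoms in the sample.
N = A/λ = 1.551e18 atoms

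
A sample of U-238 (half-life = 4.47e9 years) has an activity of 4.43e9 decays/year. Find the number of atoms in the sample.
N = A/λ = 2.857e19 atoms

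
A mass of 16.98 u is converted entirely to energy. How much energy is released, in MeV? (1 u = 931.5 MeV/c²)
E = mc² = 15820 MeV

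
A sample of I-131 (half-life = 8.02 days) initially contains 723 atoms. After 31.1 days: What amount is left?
N = N₀(1/2)^(t/t½) = 49.18 atoms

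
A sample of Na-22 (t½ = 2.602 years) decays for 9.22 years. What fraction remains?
N/N₀ = (1/2)^(t/t½) = 0.08577 = 8.58%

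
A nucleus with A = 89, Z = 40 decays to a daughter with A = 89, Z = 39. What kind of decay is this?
ΔA = 0, ΔZ = -1 ⇒ beta-plus decay (β⁺) or electron capture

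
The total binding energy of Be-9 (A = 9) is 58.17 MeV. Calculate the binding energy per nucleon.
B.E./A = 58.17/9 = 6.463 MeV/nucleon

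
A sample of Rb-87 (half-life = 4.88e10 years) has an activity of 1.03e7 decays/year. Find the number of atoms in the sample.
N = A/λ = 7.252e17 atoms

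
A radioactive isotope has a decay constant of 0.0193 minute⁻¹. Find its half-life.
t½ = ln(2)/λ = 35.91 minutes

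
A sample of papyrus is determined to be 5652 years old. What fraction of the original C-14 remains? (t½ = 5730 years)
N/N₀ = (1/2)^(t/t½) = 0.5047 = 50.5%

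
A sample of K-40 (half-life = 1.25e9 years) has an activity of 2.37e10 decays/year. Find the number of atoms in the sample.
N = A/λ = 4.274e19 atoms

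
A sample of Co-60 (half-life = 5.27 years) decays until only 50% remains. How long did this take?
t = t½ × log₂(N₀/N) = 5.27 years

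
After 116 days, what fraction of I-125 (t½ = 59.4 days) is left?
N/N₀ = (1/2)^(t/t½) = 0.2583 = 25.8%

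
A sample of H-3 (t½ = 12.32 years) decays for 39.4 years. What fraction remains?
N/N₀ = (1/2)^(t/t½) = 0.109 = 10.9%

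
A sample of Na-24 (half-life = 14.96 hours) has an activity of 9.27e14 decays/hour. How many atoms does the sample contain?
N = A/λ = 2.001e16 atoms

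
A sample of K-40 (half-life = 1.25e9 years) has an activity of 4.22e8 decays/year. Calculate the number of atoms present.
N = A/λ = 7.61e17 atoms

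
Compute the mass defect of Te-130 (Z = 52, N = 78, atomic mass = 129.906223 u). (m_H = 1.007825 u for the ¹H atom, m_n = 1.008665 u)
Δm = Z·m_H + N·m_n − M = 1.177 u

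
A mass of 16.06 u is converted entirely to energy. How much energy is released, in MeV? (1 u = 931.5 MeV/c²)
E = mc² = 14960 MeV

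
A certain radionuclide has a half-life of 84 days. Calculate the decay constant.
λ = ln(2)/t½ = 0.008252 day⁻¹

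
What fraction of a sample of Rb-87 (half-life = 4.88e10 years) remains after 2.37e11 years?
N/N₀ = (1/2)^(t/t½) = 0.03452 = 3.45%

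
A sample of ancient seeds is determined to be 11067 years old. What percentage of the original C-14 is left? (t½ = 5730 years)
N/N₀ = (1/2)^(t/t½) = 0.2622 = 26.2%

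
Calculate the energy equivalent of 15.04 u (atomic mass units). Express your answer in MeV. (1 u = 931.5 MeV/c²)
E = mc² = 14010 MeV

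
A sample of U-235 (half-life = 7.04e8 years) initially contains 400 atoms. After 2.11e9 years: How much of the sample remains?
N = N₀(1/2)^(t/t½) = 50.1 atoms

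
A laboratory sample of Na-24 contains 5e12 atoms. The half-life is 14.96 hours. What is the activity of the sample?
A = λN = 2.317e11 decays/hour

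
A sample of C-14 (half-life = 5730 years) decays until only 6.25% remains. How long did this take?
t = t½ × log₂(N₀/N) = 22920 years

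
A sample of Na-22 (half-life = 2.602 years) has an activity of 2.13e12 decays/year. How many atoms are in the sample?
N = A/λ = 7.996e12 atoms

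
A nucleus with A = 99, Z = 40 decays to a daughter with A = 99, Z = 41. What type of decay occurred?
ΔA = 0, ΔZ = +1 ⇒ beta-minus decay (β⁻)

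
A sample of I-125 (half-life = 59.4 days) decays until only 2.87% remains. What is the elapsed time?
t = t½ × log₂(N₀/N) = 304.3 days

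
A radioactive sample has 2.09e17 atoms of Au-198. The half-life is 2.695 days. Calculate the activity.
A = λN = 5.375e16 decays/day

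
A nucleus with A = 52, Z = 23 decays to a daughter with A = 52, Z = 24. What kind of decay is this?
ΔA = 0, ΔZ = +1 ⇒ beta-minus decay (β⁻)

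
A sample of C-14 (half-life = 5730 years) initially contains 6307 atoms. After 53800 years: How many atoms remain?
N = N₀(1/2)^(t/t½) = 9.406 atoms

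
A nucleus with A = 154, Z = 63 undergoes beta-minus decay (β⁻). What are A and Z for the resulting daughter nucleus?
Daughter: A = 154, Z = 64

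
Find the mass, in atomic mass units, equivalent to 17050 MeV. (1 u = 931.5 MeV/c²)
m = E/c² = 18.3 u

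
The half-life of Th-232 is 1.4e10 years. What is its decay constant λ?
λ = ln(2)/t½ = 4.951e-11 year⁻¹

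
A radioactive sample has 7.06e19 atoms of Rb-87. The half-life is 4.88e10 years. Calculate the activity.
A = λN = 1.003e9 decays/year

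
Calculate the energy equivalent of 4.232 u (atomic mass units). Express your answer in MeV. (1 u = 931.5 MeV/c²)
E = mc² = 3942 MeV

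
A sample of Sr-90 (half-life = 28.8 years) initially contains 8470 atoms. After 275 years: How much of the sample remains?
N = N₀(1/2)^(t/t½) = 11.31 atoms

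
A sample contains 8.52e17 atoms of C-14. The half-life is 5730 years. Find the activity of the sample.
A = λN = 1.031e14 decays/year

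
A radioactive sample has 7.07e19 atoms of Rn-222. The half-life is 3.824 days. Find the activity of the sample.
A = λN = 1.282e19 decays/day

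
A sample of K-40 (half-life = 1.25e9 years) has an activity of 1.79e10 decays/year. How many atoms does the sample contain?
N = A/λ = 3.228e19 atoms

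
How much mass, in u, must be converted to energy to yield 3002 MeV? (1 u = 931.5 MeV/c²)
m = E/c² = 3.223 u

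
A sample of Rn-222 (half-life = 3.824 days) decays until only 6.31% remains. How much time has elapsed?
t = t½ × log₂(N₀/N) = 15.24 days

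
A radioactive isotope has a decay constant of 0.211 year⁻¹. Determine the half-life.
t½ = ln(2)/λ = 3.285 years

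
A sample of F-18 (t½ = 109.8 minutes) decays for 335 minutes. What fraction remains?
N/N₀ = (1/2)^(t/t½) = 0.1207 = 12.1%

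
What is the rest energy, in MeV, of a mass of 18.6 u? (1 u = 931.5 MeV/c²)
E = mc² = 17330 MeV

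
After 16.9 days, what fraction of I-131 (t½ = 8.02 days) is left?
N/N₀ = (1/2)^(t/t½) = 0.2321 = 23.2%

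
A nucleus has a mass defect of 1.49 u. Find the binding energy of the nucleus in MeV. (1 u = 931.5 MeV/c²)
B.E. = Δm × 931.5 = 1388 MeV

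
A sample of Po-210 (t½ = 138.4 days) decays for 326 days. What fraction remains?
N/N₀ = (1/2)^(t/t½) = 0.1954 = 19.5%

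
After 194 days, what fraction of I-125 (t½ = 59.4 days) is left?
N/N₀ = (1/2)^(t/t½) = 0.104 = 10.4%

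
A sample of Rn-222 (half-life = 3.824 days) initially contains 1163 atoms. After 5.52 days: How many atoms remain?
N = N₀(1/2)^(t/t½) = 427.6 atoms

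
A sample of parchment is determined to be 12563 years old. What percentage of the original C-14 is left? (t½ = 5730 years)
N/N₀ = (1/2)^(t/t½) = 0.2188 = 21.9%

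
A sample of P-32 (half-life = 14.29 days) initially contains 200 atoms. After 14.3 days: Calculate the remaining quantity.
N = N₀(1/2)^(t/t½) = 99.95 atoms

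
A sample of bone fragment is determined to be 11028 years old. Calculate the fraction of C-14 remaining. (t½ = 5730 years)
N/N₀ = (1/2)^(t/t½) = 0.2634 = 26.3%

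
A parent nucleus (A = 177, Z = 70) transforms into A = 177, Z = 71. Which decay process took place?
ΔA = 0, ΔZ = +1 ⇒ beta-minus decay (β⁻)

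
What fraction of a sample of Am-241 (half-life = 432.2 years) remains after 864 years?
N/N₀ = (1/2)^(t/t½) = 0.2502 = 25%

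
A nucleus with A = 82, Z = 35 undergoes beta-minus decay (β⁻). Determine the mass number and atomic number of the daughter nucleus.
Daughter: A = 82, Z = 36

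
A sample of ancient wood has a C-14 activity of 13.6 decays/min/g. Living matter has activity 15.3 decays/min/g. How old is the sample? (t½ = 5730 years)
Age = t½ × log₂(A₀/A) = 973.7 years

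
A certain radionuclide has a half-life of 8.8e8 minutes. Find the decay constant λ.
λ = ln(2)/t½ = 7.877e-10 minute⁻¹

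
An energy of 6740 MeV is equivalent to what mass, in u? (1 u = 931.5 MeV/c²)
m = E/c² = 7.236 u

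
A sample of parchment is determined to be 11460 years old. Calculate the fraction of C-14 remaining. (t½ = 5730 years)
N/N₀ = (1/2)^(t/t½) = 0.25 = 25%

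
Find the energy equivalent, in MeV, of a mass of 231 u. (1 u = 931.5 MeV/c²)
E = mc² = 2.152e5 MeV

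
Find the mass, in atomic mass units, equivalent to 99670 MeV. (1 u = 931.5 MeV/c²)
m = E/c² = 107 u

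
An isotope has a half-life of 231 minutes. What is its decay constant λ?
λ = ln(2)/t½ = 0.003001 minute⁻¹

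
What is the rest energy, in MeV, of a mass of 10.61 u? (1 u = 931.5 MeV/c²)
E = mc² = 9883 MeV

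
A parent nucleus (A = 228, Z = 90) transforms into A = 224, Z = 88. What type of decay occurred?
ΔA = -4, ΔZ = -2 ⇒ alpha decay (α)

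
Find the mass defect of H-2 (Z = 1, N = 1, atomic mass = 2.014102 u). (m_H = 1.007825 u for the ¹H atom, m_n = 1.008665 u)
Δm = Z·m_H + N·m_n − M = 0.002388 u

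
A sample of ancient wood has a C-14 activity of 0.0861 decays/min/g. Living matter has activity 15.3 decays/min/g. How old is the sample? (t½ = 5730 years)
Age = t½ × log₂(A₀/A) = 42820 years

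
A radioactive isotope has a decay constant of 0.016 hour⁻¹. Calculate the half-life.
t½ = ln(2)/λ = 43.32 hours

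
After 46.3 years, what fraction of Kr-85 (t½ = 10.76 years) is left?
N/N₀ = (1/2)^(t/t½) = 0.05066 = 5.07%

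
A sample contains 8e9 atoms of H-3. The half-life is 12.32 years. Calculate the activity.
A = λN = 4.501e8 decays/year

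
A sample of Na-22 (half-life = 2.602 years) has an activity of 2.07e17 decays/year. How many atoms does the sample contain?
N = A/λ = 7.771e17 atoms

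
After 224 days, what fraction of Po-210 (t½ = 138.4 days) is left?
N/N₀ = (1/2)^(t/t½) = 0.3257 = 32.6%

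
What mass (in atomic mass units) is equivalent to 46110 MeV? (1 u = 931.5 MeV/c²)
m = E/c² = 49.5 u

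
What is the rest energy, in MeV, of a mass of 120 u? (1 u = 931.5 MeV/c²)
E = mc² = 1.118e5 MeV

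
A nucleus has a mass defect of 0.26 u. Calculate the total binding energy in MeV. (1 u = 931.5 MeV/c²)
B.E. = Δm × 931.5 = 242.2 MeV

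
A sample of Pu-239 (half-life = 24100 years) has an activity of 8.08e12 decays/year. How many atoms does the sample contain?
N = A/λ = 2.809e17 atoms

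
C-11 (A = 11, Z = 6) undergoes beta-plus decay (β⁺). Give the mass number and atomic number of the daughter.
Daughter: A = 11, Z = 5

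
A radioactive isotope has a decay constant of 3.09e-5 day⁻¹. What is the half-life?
t½ = ln(2)/λ = 22430 days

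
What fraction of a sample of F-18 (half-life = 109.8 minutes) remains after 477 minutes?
N/N₀ = (1/2)^(t/t½) = 0.04923 = 4.92%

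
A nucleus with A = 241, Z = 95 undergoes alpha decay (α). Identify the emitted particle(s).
α particle = ⁴₂He (2 protons + 2 neutrons)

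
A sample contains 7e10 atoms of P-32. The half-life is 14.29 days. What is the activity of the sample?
A = λN = 3.395e9 decays/day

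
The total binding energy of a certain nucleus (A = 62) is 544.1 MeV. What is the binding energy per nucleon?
B.E./A = 544.1/62 = 8.776 MeV/nucleon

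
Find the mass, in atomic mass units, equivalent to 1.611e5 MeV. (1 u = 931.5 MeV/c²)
m = E/c² = 172.9 u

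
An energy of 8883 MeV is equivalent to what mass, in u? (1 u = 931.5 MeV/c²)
m = E/c² = 9.536 u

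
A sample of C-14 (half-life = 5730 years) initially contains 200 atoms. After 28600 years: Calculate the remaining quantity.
N = N₀(1/2)^(t/t½) = 6.288 atoms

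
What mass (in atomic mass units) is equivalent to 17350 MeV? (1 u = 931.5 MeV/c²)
m = E/c² = 18.63 u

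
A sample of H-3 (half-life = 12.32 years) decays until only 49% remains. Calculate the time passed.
t = t½ × log₂(N₀/N) = 12.68 years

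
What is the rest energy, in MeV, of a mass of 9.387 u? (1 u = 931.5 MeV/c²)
E = mc² = 8744 MeV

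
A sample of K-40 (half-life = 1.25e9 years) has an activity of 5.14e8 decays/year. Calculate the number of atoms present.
N = A/λ = 9.269e17 atoms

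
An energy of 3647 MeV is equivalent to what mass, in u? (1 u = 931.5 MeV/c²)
m = E/c² = 3.915 u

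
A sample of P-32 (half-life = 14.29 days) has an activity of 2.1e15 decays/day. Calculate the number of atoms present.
N = A/λ = 4.329e16 atoms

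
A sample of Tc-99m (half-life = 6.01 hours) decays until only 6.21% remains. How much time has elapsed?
t = t½ × log₂(N₀/N) = 24.1 hours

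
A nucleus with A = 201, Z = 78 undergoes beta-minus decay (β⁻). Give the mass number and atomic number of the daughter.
Daughter: A = 201, Z = 79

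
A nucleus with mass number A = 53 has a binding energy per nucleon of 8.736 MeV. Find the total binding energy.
B.E. = 8.736 × 53 = 463 MeV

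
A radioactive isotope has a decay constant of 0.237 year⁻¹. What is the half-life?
t½ = ln(2)/λ = 2.925 years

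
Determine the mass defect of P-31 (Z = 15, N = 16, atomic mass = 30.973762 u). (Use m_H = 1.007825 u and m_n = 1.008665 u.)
Δm = Z·m_H + N·m_n − M = 0.2823 u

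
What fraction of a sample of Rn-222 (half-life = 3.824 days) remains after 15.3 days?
N/N₀ = (1/2)^(t/t½) = 0.06245 = 6.25%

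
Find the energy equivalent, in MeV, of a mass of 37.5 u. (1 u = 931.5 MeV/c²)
E = mc² = 34930 MeV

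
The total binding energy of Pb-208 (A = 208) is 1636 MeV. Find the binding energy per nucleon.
B.E./A = 1636/208 = 7.865 MeV/nucleon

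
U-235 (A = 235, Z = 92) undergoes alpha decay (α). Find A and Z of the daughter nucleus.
Daughter: A = 231, Z = 90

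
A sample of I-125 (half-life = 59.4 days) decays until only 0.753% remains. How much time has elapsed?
t = t½ × log₂(N₀/N) = 419 days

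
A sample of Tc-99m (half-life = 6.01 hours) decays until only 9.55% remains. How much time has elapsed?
t = t½ × log₂(N₀/N) = 20.36 hours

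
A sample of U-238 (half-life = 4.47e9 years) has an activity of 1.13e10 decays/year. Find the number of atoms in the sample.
N = A/λ = 7.287e19 atoms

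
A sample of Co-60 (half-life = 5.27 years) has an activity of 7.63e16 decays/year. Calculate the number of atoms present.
N = A/λ = 5.801e17 atoms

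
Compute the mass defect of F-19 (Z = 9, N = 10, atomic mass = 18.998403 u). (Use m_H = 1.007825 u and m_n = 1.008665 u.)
Δm = Z·m_H + N·m_n − M = 0.1587 u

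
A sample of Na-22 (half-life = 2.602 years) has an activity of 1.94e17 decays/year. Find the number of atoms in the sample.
N = A/λ = 7.283e17 atoms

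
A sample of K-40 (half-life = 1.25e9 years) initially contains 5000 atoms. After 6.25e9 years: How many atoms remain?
N = N₀(1/2)^(t/t½) = 156.2 atoms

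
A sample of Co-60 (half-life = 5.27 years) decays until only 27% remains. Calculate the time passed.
t = t½ × log₂(N₀/N) = 9.955 years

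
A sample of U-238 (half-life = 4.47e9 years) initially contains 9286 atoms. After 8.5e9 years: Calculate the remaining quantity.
N = N₀(1/2)^(t/t½) = 2485 atoms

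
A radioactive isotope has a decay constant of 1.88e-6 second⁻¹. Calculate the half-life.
t½ = ln(2)/λ = 3.687e5 seconds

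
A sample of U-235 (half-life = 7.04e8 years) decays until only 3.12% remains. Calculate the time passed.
t = t½ × log₂(N₀/N) = 3.522e9 years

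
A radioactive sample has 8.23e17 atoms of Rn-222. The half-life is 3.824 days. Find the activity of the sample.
A = λN = 1.492e17 decays/day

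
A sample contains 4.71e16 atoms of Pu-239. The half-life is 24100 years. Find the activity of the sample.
A = λN = 1.355e12 decays/year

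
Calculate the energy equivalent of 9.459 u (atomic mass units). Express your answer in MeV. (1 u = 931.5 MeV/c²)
E = mc² = 8811 MeV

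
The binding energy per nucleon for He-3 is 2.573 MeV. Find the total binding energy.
B.E. = 2.573 × 3 = 7.719 MeV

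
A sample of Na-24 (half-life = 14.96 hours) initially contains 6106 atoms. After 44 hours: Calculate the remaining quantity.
N = N₀(1/2)^(t/t½) = 795 atoms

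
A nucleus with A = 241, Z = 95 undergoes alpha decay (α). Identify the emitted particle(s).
α particle = ⁴₂He (2 protons + 2 neutrons)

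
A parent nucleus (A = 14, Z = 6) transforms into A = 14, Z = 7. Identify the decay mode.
ΔA = 0, ΔZ = +1 ⇒ beta-minus decay (β⁻)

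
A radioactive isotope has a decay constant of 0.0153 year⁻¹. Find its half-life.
t½ = ln(2)/λ = 45.3 years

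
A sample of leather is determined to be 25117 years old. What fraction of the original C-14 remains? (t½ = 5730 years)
N/N₀ = (1/2)^(t/t½) = 0.04791 = 4.79%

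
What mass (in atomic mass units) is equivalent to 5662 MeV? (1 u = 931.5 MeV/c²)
m = E/c² = 6.078 u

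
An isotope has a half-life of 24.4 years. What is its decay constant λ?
λ = ln(2)/t½ = 0.02841 year⁻¹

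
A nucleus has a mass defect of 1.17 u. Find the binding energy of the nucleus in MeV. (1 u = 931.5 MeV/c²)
B.E. = Δm × 931.5 = 1090 MeV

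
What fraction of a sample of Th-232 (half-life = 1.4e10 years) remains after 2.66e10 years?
N/N₀ = (1/2)^(t/t½) = 0.2679 = 26.8%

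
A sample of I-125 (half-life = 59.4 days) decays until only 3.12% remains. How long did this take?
t = t½ × log₂(N₀/N) = 297.1 days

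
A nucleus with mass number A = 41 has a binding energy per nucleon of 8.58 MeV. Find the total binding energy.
B.E. = 8.58 × 41 = 351.8 MeV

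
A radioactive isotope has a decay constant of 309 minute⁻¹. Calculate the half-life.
t½ = ln(2)/λ = 0.002243 minutes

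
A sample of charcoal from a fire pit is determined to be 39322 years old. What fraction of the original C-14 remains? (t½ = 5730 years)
N/N₀ = (1/2)^(t/t½) = 0.008594 = 0.859%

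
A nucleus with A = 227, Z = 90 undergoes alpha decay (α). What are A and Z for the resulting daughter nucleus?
Daughter: A = 223, Z = 88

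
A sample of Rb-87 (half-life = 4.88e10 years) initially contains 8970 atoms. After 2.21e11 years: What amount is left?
N = N₀(1/2)^(t/t½) = 388.6 atoms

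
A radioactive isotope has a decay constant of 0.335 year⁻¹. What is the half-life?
t½ = ln(2)/λ = 2.069 years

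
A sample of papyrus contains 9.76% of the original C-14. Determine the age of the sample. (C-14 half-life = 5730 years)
Age = t½ × log₂(1/ratio) = 19240 years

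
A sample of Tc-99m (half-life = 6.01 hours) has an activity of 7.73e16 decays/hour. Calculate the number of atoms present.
N = A/λ = 6.702e17 atoms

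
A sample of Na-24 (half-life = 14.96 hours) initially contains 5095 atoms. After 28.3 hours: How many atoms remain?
N = N₀(1/2)^(t/t½) = 1373 atoms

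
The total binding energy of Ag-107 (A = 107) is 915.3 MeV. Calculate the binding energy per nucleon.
B.E./A = 915.3/107 = 8.554 MeV/nucleon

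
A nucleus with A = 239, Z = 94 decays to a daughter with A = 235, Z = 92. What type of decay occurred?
ΔA = -4, ΔZ = -2 ⇒ alpha decay (α)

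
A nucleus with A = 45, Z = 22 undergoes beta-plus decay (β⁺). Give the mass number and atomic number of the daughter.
Daughter: A = 45, Z = 21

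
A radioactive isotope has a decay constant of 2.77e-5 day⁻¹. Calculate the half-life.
t½ = ln(2)/λ = 25020 days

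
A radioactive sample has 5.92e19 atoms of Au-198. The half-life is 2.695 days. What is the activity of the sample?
A = λN = 1.523e19 decays/day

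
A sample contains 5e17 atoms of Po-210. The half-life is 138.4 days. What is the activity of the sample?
A = λN = 2.504e15 decays/day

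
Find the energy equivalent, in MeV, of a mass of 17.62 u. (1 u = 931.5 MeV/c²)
E = mc² = 16410 MeV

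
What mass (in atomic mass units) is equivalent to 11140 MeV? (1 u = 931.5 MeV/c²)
m = E/c² = 11.96 u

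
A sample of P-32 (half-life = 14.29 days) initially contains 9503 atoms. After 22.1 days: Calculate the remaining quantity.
N = N₀(1/2)^(t/t½) = 3253 atoms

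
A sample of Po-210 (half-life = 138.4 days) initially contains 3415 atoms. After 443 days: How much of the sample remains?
N = N₀(1/2)^(t/t½) = 371.4 atoms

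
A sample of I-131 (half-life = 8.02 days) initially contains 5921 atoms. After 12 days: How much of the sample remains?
N = N₀(1/2)^(t/t½) = 2099 atoms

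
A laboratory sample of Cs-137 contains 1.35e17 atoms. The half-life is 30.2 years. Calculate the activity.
A = λN = 3.099e15 decays/year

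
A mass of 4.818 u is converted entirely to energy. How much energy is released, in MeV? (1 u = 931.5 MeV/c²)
E = mc² = 4488 MeV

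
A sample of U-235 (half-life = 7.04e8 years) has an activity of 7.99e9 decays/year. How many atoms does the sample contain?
N = A/λ = 8.115e18 atoms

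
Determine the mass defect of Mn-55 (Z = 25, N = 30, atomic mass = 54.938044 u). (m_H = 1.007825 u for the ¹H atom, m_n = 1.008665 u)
Δm = Z·m_H + N·m_n − M = 0.5175 u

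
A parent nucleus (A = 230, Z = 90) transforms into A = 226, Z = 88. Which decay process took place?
ΔA = -4, ΔZ = -2 ⇒ alpha decay (α)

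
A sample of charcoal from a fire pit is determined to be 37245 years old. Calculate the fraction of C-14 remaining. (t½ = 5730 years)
N/N₀ = (1/2)^(t/t½) = 0.01105 = 1.1%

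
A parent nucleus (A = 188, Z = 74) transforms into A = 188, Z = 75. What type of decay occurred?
ΔA = 0, ΔZ = +1 ⇒ beta-minus decay (β⁻)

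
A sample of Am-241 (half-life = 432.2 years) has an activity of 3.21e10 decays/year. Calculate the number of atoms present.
N = A/λ = 2.002e13 atoms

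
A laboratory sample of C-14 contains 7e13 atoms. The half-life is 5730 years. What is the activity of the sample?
A = λN = 8.468e9 decays/year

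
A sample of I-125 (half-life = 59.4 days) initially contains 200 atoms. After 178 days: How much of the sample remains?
N = N₀(1/2)^(t/t½) = 25.06 atoms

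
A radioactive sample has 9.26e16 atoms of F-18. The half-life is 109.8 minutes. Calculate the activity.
A = λN = 5.846e14 decays/minute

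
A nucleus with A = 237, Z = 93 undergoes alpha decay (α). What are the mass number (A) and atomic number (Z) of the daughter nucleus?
Daughter: A = 233, Z = 91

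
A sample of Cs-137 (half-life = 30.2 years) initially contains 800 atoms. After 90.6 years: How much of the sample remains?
N = N₀(1/2)^(t/t½) = 100 atoms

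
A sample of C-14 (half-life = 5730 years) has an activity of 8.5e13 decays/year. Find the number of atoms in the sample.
N = A/λ = 7.027e17 atoms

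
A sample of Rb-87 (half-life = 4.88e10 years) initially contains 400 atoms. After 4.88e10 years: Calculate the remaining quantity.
N = N₀(1/2)^(t/t½) = 200 atoms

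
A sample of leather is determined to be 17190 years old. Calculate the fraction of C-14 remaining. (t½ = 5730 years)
N/N₀ = (1/2)^(t/t½) = 0.125 = 12.5%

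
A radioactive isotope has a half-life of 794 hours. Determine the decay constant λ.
λ = ln(2)/t½ = 8.73e-4 hour⁻¹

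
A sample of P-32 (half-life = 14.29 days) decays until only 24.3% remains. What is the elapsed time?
t = t½ × log₂(N₀/N) = 29.17 days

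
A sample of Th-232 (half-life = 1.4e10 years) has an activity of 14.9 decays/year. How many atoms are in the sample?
N = A/λ = 3.009e11 atoms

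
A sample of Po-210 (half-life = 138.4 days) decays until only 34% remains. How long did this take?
t = t½ × log₂(N₀/N) = 215.4 days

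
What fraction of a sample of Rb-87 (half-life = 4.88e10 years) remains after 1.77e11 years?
N/N₀ = (1/2)^(t/t½) = 0.08094 = 8.09%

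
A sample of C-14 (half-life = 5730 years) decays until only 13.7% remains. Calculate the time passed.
t = t½ × log₂(N₀/N) = 16430 years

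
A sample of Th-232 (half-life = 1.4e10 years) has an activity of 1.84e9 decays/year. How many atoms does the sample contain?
N = A/λ = 3.716e19 atoms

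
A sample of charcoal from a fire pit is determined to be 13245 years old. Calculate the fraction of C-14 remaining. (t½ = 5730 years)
N/N₀ = (1/2)^(t/t½) = 0.2014 = 20.1%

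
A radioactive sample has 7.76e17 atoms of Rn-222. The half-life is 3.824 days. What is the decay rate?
A = λN = 1.407e17 decays/day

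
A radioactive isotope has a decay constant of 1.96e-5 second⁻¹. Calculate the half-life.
t½ = ln(2)/λ = 35360 seconds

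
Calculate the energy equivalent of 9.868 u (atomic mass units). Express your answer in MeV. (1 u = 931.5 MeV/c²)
E = mc² = 9192 MeV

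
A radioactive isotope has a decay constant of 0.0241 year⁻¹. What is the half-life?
t½ = ln(2)/λ = 28.76 years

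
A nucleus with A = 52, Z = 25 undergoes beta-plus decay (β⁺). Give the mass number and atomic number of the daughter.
Daughter: A = 52, Z = 24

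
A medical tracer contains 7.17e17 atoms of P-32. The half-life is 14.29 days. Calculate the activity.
A = λN = 3.478e16 decays/day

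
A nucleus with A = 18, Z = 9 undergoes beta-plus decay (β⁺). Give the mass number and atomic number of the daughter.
Daughter: A = 18, Z = 8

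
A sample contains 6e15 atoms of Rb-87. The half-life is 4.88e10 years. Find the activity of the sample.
A = λN = 85220 decays/year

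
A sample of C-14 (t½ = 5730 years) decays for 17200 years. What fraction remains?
N/N₀ = (1/2)^(t/t½) = 0.1248 = 12.5%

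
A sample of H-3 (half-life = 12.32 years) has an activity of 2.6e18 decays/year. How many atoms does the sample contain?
N = A/λ = 4.621e19 atoms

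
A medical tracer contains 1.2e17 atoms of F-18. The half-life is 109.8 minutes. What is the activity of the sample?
A = λN = 7.575e14 decays/minute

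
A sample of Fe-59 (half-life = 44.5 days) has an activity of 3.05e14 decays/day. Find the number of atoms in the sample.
N = A/λ = 1.958e16 atoms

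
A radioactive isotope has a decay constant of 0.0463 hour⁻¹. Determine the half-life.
t½ = ln(2)/λ = 14.97 hours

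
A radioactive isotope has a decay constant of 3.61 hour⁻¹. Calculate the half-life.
t½ = ln(2)/λ = 0.192 hours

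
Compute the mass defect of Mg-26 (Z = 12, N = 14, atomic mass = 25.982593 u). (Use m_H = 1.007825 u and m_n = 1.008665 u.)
Δm = Z·m_H + N·m_n − M = 0.2326 u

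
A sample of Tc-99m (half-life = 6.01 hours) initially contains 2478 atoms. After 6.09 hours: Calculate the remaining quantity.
N = N₀(1/2)^(t/t½) = 1228 atoms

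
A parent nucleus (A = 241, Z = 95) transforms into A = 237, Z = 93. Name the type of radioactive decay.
ΔA = -4, ΔZ = -2 ⇒ alpha decay (α)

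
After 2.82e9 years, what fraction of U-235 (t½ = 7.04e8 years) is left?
N/N₀ = (1/2)^(t/t½) = 0.06225 = 6.23%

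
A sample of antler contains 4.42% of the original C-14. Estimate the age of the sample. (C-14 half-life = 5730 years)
Age = t½ × log₂(1/ratio) = 25780 years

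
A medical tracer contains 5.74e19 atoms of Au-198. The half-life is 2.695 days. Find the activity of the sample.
A = λN = 1.476e19 decays/day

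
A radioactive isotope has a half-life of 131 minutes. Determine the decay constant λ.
λ = ln(2)/t½ = 0.005291 minute⁻¹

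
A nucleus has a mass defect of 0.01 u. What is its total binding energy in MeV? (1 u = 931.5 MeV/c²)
B.E. = Δm × 931.5 = 9.315 MeV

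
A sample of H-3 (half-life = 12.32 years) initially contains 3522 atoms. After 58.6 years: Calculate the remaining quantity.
N = N₀(1/2)^(t/t½) = 130.3 atoms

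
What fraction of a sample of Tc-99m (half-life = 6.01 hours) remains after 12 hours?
N/N₀ = (1/2)^(t/t½) = 0.2506 = 25.1%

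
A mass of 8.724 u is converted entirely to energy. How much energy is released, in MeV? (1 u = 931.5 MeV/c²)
E = mc² = 8126 MeV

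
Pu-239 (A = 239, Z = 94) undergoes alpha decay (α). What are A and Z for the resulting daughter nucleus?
Daughter: A = 235, Z = 92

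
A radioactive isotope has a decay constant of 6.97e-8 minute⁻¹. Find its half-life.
t½ = ln(2)/λ = 9.945e6 minutes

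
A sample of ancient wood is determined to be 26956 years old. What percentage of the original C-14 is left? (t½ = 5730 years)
N/N₀ = (1/2)^(t/t½) = 0.03836 = 3.84%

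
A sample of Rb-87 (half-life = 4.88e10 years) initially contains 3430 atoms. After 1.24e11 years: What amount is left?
N = N₀(1/2)^(t/t½) = 589.4 atoms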